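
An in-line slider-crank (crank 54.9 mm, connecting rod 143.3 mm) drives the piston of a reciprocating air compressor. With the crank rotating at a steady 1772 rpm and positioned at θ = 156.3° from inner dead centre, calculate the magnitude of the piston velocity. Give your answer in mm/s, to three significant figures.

ω = 2π·1772/60 = 185.6 rad/s
For an in-line slider-crank, x = r cosθ + √(L² − r² sin²θ), so v = −rω sinθ·[1 + r cosθ/√(L² − r² sin²θ)].
With r = 0.0549 m, L = 0.1433 m, θ = 156.3°: √(L² − r² sin²θ) = 0.14159 m.
v = −0.0549·185.6·0.40195·[1 + 0.0549·-0.91566/0.14159] = -2.641 m/s.
|v| = 2.641 m/s = 2641 mm/s.

2640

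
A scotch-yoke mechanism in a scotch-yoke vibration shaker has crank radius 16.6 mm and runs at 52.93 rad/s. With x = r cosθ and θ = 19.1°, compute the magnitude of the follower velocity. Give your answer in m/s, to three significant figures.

ω = 52.93 rad/s
x = r cosθ ⇒ ẋ = −rω sinθ.
|v| = rω|sinθ| = 0.0166·52.93·|sin 19.1°| = 0.28751 m/s.

0.288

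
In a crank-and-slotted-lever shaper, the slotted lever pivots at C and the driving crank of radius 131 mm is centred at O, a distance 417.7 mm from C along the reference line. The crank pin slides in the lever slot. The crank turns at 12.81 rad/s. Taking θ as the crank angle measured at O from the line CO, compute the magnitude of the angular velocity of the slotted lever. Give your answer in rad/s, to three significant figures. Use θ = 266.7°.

0.968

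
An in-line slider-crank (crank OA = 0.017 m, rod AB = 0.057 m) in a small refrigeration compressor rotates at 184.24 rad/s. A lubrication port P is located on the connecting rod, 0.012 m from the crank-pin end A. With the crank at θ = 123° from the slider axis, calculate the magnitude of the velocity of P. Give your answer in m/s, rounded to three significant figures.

2.87

ω = 184.2 rad/s.  Crank-pin speed |V_A| = rω = 3.1321 m/s, perpendicular to OA.
Rod angle: sinφ = −(r/L) sinθ ⇒ φ = -14.485°; ω_rod = −rω cosθ/√(L²−r²sin²θ) = +30.91 rad/s.
V_P = V_A + ω_rod × AP, with AP = 0.012 m along the rod.
Components: V_Px = −rω sinθ − a·ω_rod·sinφ = -2.534 m/s;  V_Py = rω cosθ + a·ω_rod·cosφ = -1.3467 m/s.
|V_P| = √(V_Px² + V_Py²) = 2.8696 m/s.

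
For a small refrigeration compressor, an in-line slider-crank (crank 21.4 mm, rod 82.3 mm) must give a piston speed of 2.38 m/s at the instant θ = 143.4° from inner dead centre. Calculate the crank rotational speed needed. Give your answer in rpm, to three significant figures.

For an in-line slider-crank, |v_piston| = rω|sinθ|·[1 + r cosθ/√(L² − r² sin²θ)].
With r = 0.0214 m, L = 0.0823 m, θ = 143.4°: the bracketed kinematic factor |dx/dθ| = 0.010063 m.
ω = v/|dx/dθ| = 2.38/0.010063 = 236.51 rad/s.
N = 60ω/(2π) = 2258.5 rpm.

2260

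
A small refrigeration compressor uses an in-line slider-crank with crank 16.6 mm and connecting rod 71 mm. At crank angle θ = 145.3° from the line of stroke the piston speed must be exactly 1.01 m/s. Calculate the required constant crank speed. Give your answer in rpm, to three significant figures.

1270

For an in-line slider-crank, |v_piston| = rω|sinθ|·[1 + r cosθ/√(L² − r² sin²θ)].
With r = 0.0166 m, L = 0.071 m, θ = 145.3°: the bracketed kinematic factor |dx/dθ| = 0.0076173 m.
ω = v/|dx/dθ| = 1.01/0.0076173 = 132.59 rad/s.
N = 60ω/(2π) = 1266.2 rpm.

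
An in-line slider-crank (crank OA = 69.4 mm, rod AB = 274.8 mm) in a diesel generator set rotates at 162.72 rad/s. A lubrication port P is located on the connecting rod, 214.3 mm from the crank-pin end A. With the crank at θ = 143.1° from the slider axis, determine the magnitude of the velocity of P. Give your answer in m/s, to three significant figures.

ω = 162.7 rad/s.  Crank-pin speed |V_A| = rω = 11.293 m/s, perpendicular to OA.
Rod angle: sinφ = −(r/L) sinθ ⇒ φ = -8.722°; ω_rod = −rω cosθ/√(L²−r²sin²θ) = +33.247 rad/s.
V_P = V_A + ω_rod × AP, with AP = 0.2143 m along the rod.
Components: V_Px = −rω sinθ − a·ω_rod·sinφ = -5.7 m/s;  V_Py = rω cosθ + a·ω_rod·cosφ = -1.9882 m/s.
|V_P| = √(V_Px² + V_Py²) = 6.0368 m/s.

6.04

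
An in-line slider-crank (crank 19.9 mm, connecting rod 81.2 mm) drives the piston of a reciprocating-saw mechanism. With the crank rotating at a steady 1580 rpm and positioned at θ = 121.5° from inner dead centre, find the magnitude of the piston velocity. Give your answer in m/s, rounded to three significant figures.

2.44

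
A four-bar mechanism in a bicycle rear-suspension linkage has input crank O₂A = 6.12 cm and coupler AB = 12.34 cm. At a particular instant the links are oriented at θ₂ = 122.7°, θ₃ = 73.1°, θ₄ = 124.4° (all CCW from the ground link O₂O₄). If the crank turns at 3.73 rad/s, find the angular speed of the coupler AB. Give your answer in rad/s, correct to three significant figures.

0.0703

ω₂ = 3.73 rad/s
Differentiating the loop-closure r₂e^{iθ₂}+r₃e^{iθ₃}=r₁+r₄e^{iθ₄} gives r₂ω₂e^{iθ₂}+r₃ω₃e^{iθ₃}=r₄ω₄e^{iθ₄}.
Eliminating the other unknown: ω₃ = r₂ω₂ sin(θ₄−θ₂) / [r₃ sin(θ₃−θ₄)].
Numerator sine = +0.02967; denominator sine = -0.78043.
Result = 0.0612·3.73·(+0.02967) / (0.1234·(-0.78043)) = -0.070319 rad/s; magnitude 0.070319 rad/s.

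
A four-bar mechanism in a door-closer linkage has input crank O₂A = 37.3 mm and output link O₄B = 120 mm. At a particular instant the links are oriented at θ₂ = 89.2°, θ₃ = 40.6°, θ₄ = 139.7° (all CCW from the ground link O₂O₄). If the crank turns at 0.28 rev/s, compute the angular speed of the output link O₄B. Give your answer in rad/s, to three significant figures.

0.415

ω₂ = 1.759 rad/s (from 0.28 rev/s).
Differentiating the loop-closure r₂e^{iθ₂}+r₃e^{iθ₃}=r₁+r₄e^{iθ₄} gives r₂ω₂e^{iθ₂}+r₃ω₃e^{iθ₃}=r₄ω₄e^{iθ₄}.
Eliminating the other unknown: ω₄ = r₂ω₂ sin(θ₂−θ₃) / [r₄ sin(θ₄−θ₃)].
Numerator sine = +0.75011; denominator sine = +0.98741.
Result = 0.0373·1.759·(+0.75011) / (0.12·(+0.98741)) = +0.41542 rad/s; magnitude 0.41542 rad/s.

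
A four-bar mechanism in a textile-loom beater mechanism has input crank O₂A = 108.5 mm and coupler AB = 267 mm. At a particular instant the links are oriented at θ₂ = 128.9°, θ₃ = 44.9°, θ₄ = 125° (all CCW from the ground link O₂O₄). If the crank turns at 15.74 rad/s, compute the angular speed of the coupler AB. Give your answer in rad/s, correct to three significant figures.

0.442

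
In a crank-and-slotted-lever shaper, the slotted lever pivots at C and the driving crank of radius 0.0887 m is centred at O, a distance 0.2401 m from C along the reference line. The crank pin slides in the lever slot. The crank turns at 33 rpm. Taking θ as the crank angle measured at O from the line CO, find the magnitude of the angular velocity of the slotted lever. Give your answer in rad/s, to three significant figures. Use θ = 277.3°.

0.515

ω = 3.456 rad/s (from 33 rpm).
Crank pin A relative to C: A = (d + r cosθ, r sinθ); lever angle φ = atan2(r sinθ, d + r cosθ).
Differentiating tanφ: φ̇ = rω(d cosθ + r)/(d² + r² + 2dr cosθ).
d² + r² + 2dr cosθ = |CA|² = 0.0709279 m²;  d cosθ + r = +0.11921 m.
|ω_lever| = |0.0887·3.456·+0.11921| / 0.0709279 = 0.51518 rad/s.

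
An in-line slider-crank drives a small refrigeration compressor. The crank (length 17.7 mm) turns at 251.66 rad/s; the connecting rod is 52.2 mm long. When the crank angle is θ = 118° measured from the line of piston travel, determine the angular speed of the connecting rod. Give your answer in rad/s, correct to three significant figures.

42.0

ω = 251.7 rad/s
The rod makes angle φ with the slider axis where L sinφ = r sinθ; differentiating, L cosφ·φ̇ = r ω cosθ.
L cosφ = √(L² − r² sin²θ) = 0.049806 m.
|ω_rod| = r ω |cosθ| / √(L² − r² sin²θ) = 0.0177·251.7·0.46947/0.049806 = 41.987 rad/s.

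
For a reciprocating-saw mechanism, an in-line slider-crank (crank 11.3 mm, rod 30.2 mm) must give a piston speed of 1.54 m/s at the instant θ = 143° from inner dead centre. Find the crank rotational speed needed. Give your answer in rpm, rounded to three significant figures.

3120

For an in-line slider-crank, |v_piston| = rω|sinθ|·[1 + r cosθ/√(L² − r² sin²θ)].
With r = 0.0113 m, L = 0.0302 m, θ = 143°: the bracketed kinematic factor |dx/dθ| = 0.0047148 m.
ω = v/|dx/dθ| = 1.54/0.0047148 = 326.63 rad/s.
N = 60ω/(2π) = 3119.1 rpm.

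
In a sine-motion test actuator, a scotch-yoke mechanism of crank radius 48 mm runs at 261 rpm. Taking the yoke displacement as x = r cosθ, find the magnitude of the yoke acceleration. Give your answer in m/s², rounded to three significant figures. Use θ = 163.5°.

ω = 27.33 rad/s (from 261 rpm).
x = r cosθ ⇒ ẍ = −rω² cosθ (ω constant).
|a| = rω²|cosθ| = 0.048·(27.33)²·|cos 163.5°| = 34.381 m/s².

34.4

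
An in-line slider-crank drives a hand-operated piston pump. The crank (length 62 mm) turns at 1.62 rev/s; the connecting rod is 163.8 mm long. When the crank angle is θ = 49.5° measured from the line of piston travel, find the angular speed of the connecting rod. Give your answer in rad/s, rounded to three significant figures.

ω = 10.18 rad/s (converted from 1.62 rev/s).
The rod makes angle φ with the slider axis where L sinφ = r sinθ; differentiating, L cosφ·φ̇ = r ω cosθ.
L cosφ = √(L² − r² sin²θ) = 0.15687 m.
|ω_rod| = r ω |cosθ| / √(L² − r² sin²θ) = 0.062·10.18·0.64945/0.15687 = 2.6127 rad/s.

2.61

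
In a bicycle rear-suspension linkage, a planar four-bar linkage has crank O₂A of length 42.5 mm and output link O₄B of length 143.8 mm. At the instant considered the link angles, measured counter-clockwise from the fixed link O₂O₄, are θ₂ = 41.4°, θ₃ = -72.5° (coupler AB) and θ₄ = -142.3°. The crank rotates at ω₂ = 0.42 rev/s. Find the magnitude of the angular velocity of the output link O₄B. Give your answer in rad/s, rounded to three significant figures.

ω₂ = 2.639 rad/s (from 0.42 rev/s).
Differentiating the loop-closure r₂e^{iθ₂}+r₃e^{iθ₃}=r₁+r₄e^{iθ₄} gives r₂ω₂e^{iθ₂}+r₃ω₃e^{iθ₃}=r₄ω₄e^{iθ₄}.
Eliminating the other unknown: ω₄ = r₂ω₂ sin(θ₂−θ₃) / [r₄ sin(θ₄−θ₃)].
Numerator sine = +0.91425; denominator sine = -0.93849.
Result = 0.0425·2.639·(+0.91425) / (0.1438·(-0.93849)) = -0.75979 rad/s; magnitude 0.75979 rad/s.

0.760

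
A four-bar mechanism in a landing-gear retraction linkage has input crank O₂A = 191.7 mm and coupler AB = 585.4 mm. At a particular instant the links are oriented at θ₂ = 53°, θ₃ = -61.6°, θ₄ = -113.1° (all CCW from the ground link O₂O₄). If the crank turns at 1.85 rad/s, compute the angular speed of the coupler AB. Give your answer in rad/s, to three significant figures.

0.186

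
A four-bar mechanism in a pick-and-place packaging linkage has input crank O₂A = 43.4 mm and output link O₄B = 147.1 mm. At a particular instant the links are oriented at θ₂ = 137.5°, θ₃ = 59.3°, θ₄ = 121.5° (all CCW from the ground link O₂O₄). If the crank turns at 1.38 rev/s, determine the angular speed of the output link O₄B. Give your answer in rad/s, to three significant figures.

2.83

ω₂ = 8.671 rad/s (from 1.38 rev/s).
Differentiating the loop-closure r₂e^{iθ₂}+r₃e^{iθ₃}=r₁+r₄e^{iθ₄} gives r₂ω₂e^{iθ₂}+r₃ω₃e^{iθ₃}=r₄ω₄e^{iθ₄}.
Eliminating the other unknown: ω₄ = r₂ω₂ sin(θ₂−θ₃) / [r₄ sin(θ₄−θ₃)].
Numerator sine = +0.97887; denominator sine = +0.88458.
Result = 0.0434·8.671·(+0.97887) / (0.1471·(+0.88458)) = +2.8309 rad/s; magnitude 2.8309 rad/s.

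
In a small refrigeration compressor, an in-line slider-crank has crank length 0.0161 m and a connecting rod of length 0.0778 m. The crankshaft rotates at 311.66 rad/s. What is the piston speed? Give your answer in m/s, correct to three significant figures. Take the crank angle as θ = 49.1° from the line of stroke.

4.31

ω = 311.7 rad/s
For an in-line slider-crank, x = r cosθ + √(L² − r² sin²θ), so v = −rω sinθ·[1 + r cosθ/√(L² − r² sin²θ)].
With r = 0.0161 m, L = 0.0778 m, θ = 49.1°: √(L² − r² sin²θ) = 0.076842 m.
v = −0.0161·311.7·0.75585·[1 + 0.0161·0.65474/0.076842] = -4.3129 m/s.
|v| = 4.3129 m/s.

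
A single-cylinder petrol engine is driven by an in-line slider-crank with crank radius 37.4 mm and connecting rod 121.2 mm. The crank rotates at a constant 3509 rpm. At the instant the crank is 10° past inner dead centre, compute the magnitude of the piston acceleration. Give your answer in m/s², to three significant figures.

ω = 2π·3509/60 = 367.5 rad/s
x(θ) = r cosθ + √(L² − r² sin²θ); with ω constant, a = ω²·d²x/dθ².
d²x/dθ² = −r cosθ − r²(cos2θ)/√u − r⁴ sin²2θ/(4u^{3/2}),  u = L² − r² sin²θ = 0.0146473 m².
Substituting r = 0.0374 m, L = 0.1212 m, θ = 10°: d²x/dθ² = -0.047725 m.
a = ω²·d²x/dθ² = (367.5)²·(-0.047725) = -6444.2 m/s²;  |a| = 6444.2 m/s².

6440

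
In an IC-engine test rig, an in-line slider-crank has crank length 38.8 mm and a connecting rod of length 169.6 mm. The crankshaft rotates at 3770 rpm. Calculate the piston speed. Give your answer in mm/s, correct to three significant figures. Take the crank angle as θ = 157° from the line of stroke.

ω = 2π·3770/60 = 394.8 rad/s
For an in-line slider-crank, x = r cosθ + √(L² − r² sin²θ), so v = −rω sinθ·[1 + r cosθ/√(L² − r² sin²θ)].
With r = 0.0388 m, L = 0.1696 m, θ = 157°: √(L² − r² sin²θ) = 0.16892 m.
v = −0.0388·394.8·0.39073·[1 + 0.0388·-0.92050/0.16892] = -4.7197 m/s.
|v| = 4.7197 m/s = 4719.7 mm/s.

4720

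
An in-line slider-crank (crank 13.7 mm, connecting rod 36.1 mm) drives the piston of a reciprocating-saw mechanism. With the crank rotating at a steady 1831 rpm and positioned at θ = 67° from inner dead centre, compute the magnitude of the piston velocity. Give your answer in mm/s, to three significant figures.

2800

ω = 2π·1831/60 = 191.7 rad/s
For an in-line slider-crank, x = r cosθ + √(L² − r² sin²θ), so v = −rω sinθ·[1 + r cosθ/√(L² − r² sin²θ)].
With r = 0.0137 m, L = 0.0361 m, θ = 67°: √(L² − r² sin²θ) = 0.033826 m.
v = −0.0137·191.7·0.92050·[1 + 0.0137·0.39073/0.033826] = -2.8007 m/s.
|v| = 2.8007 m/s = 2800.7 mm/s.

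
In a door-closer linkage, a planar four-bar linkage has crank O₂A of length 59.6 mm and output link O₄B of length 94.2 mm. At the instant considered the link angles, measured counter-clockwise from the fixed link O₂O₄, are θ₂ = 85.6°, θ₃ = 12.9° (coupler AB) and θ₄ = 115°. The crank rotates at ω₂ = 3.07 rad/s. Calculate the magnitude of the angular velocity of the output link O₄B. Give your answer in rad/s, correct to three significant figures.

1.90

ω₂ = 3.07 rad/s
Differentiating the loop-closure r₂e^{iθ₂}+r₃e^{iθ₃}=r₁+r₄e^{iθ₄} gives r₂ω₂e^{iθ₂}+r₃ω₃e^{iθ₃}=r₄ω₄e^{iθ₄}.
Eliminating the other unknown: ω₄ = r₂ω₂ sin(θ₂−θ₃) / [r₄ sin(θ₄−θ₃)].
Numerator sine = +0.95476; denominator sine = +0.97778.
Result = 0.0596·3.07·(+0.95476) / (0.0942·(+0.97778)) = +1.8966 rad/s; magnitude 1.8966 rad/s.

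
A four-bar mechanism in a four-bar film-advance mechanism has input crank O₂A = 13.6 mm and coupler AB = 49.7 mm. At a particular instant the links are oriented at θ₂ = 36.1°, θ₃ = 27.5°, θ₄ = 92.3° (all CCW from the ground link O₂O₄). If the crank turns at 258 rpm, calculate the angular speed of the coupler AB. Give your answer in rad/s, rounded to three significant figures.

ω₂ = 27.02 rad/s (from 258 rpm).
Differentiating the loop-closure r₂e^{iθ₂}+r₃e^{iθ₃}=r₁+r₄e^{iθ₄} gives r₂ω₂e^{iθ₂}+r₃ω₃e^{iθ₃}=r₄ω₄e^{iθ₄}.
Eliminating the other unknown: ω₃ = r₂ω₂ sin(θ₄−θ₂) / [r₃ sin(θ₃−θ₄)].
Numerator sine = +0.83098; denominator sine = -0.90483.
Result = 0.0136·27.02·(+0.83098) / (0.0497·(-0.90483)) = -6.7898 rad/s; magnitude 6.7898 rad/s.

6.79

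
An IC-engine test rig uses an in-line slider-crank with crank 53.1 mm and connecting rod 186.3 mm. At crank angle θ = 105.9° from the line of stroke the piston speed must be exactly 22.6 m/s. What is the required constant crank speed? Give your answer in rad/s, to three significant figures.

For an in-line slider-crank, |v_piston| = rω|sinθ|·[1 + r cosθ/√(L² − r² sin²θ)].
With r = 0.0531 m, L = 0.1863 m, θ = 105.9°: the bracketed kinematic factor |dx/dθ| = 0.046922 m.
ω = v/|dx/dθ| = 22.6/0.046922 = 481.65 rad/s.

482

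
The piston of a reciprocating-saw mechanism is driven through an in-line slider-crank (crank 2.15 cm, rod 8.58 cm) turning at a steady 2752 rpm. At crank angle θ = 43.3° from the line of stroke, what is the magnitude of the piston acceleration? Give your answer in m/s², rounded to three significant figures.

ω = 2π·2752/60 = 288.2 rad/s
x(θ) = r cosθ + √(L² − r² sin²θ); with ω constant, a = ω²·d²x/dθ².
d²x/dθ² = −r cosθ − r²(cos2θ)/√u − r⁴ sin²2θ/(4u^{3/2}),  u = L² − r² sin²θ = 0.00714422 m².
Substituting r = 0.0215 m, L = 0.0858 m, θ = 43.3°: d²x/dθ² = -0.01606 m.
a = ω²·d²x/dθ² = (288.2)²·(-0.01606) = -1333.8 m/s²;  |a| = 1333.8 m/s².

1330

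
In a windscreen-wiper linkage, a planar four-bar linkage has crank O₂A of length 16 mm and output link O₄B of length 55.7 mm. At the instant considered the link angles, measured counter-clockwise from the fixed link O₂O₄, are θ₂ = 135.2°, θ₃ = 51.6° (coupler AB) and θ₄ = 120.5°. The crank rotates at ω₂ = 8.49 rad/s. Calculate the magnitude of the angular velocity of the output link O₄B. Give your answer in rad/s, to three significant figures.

ω₂ = 8.49 rad/s
Differentiating the loop-closure r₂e^{iθ₂}+r₃e^{iθ₃}=r₁+r₄e^{iθ₄} gives r₂ω₂e^{iθ₂}+r₃ω₃e^{iθ₃}=r₄ω₄e^{iθ₄}.
Eliminating the other unknown: ω₄ = r₂ω₂ sin(θ₂−θ₃) / [r₄ sin(θ₄−θ₃)].
Numerator sine = +0.99377; denominator sine = +0.93295.
Result = 0.016·8.49·(+0.99377) / (0.0557·(+0.93295)) = +2.5978 rad/s; magnitude 2.5978 rad/s.

2.60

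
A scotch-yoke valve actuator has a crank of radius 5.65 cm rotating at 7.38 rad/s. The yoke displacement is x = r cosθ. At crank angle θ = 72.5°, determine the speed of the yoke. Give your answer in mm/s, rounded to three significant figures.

398

ω = 7.38 rad/s
x = r cosθ ⇒ ẋ = −rω sinθ.
|v| = rω|sinθ| = 0.0565·7.38·|sin 72.5°| = 0.39767 m/s = 397.67 mm/s.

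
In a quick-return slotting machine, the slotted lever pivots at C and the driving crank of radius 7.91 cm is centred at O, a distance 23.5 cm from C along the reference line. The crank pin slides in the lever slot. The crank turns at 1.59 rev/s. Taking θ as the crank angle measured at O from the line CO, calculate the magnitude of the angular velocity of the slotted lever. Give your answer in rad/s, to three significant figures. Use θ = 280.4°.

1.41

ω = 9.99 rad/s (from 1.59 rev/s).
Crank pin A relative to C: A = (d + r cosθ, r sinθ); lever angle φ = atan2(r sinθ, d + r cosθ).
Differentiating tanφ: φ̇ = rω(d cosθ + r)/(d² + r² + 2dr cosθ).
d² + r² + 2dr cosθ = |CA|² = 0.068193 m²;  d cosθ + r = +0.12152 m.
|ω_lever| = |0.0791·9.99·+0.12152| / 0.068193 = 1.4082 rad/s.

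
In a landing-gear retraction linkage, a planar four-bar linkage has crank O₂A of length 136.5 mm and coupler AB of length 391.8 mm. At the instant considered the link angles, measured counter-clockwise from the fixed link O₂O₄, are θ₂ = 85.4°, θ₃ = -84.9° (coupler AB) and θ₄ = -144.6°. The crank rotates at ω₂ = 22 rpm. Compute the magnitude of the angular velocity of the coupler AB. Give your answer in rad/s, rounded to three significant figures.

0.712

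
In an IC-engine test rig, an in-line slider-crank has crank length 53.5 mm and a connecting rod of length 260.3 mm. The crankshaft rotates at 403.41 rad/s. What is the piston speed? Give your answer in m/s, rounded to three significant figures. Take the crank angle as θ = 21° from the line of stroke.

ω = 403.4 rad/s
For an in-line slider-crank, x = r cosθ + √(L² − r² sin²θ), so v = −rω sinθ·[1 + r cosθ/√(L² − r² sin²θ)].
With r = 0.0535 m, L = 0.2603 m, θ = 21°: √(L² − r² sin²θ) = 0.25959 m.
v = −0.0535·403.4·0.35837·[1 + 0.0535·0.93358/0.25959] = -9.2226 m/s.
|v| = 9.2226 m/s.

9.22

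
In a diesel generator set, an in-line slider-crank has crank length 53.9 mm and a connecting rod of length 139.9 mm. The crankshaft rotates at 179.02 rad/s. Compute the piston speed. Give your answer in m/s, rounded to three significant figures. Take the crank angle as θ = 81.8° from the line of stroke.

ω = 179 rad/s
For an in-line slider-crank, x = r cosθ + √(L² − r² sin²θ), so v = −rω sinθ·[1 + r cosθ/√(L² − r² sin²θ)].
With r = 0.0539 m, L = 0.1399 m, θ = 81.8°: √(L² − r² sin²θ) = 0.12933 m.
v = −0.0539·179·0.98978·[1 + 0.0539·0.14263/0.12933] = -10.118 m/s.
|v| = 10.118 m/s.

10.1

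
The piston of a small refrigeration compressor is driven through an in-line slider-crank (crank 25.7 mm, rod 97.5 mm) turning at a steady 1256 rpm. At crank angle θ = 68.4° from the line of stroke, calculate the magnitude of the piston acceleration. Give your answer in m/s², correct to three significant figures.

76.6

ω = 2π·1256/60 = 131.5 rad/s
x(θ) = r cosθ + √(L² − r² sin²θ); with ω constant, a = ω²·d²x/dθ².
d²x/dθ² = −r cosθ − r²(cos2θ)/√u − r⁴ sin²2θ/(4u^{3/2}),  u = L² − r² sin²θ = 0.00893527 m².
Substituting r = 0.0257 m, L = 0.0975 m, θ = 68.4°: d²x/dθ² = -0.0044278 m.
a = ω²·d²x/dθ² = (131.5)²·(-0.0044278) = -76.598 m/s²;  |a| = 76.598 m/s².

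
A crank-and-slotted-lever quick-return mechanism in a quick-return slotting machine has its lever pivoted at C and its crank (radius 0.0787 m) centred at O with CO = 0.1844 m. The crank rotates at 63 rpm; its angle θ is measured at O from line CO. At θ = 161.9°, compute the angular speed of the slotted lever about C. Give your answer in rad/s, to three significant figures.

ω = 6.597 rad/s (from 63 rpm).
Crank pin A relative to C: A = (d + r cosθ, r sinθ); lever angle φ = atan2(r sinθ, d + r cosθ).
Differentiating tanφ: φ̇ = rω(d cosθ + r)/(d² + r² + 2dr cosθ).
d² + r² + 2dr cosθ = |CA|² = 0.0126087 m²;  d cosθ + r = -0.096575 m.
|ω_lever| = |0.0787·6.597·-0.096575| / 0.0126087 = 3.9768 rad/s.

3.98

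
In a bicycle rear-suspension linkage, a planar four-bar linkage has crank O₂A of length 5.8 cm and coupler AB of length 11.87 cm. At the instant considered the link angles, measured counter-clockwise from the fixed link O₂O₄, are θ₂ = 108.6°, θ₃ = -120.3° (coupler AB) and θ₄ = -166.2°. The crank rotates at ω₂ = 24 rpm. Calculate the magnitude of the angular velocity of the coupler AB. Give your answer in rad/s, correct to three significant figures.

ω₂ = 2.513 rad/s (from 24 rpm).
Differentiating the loop-closure r₂e^{iθ₂}+r₃e^{iθ₃}=r₁+r₄e^{iθ₄} gives r₂ω₂e^{iθ₂}+r₃ω₃e^{iθ₃}=r₄ω₄e^{iθ₄}.
Eliminating the other unknown: ω₃ = r₂ω₂ sin(θ₄−θ₂) / [r₃ sin(θ₃−θ₄)].
Numerator sine = +0.99649; denominator sine = +0.71813.
Result = 0.058·2.513·(+0.99649) / (0.1187·(+0.71813)) = +1.7041 rad/s; magnitude 1.7041 rad/s.

1.70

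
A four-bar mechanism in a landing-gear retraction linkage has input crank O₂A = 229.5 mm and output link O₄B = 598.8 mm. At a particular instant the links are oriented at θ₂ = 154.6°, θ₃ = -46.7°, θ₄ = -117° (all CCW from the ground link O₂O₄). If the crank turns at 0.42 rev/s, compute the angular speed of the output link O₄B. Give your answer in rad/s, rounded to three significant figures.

0.390

ω₂ = 2.639 rad/s (from 0.42 rev/s).
Differentiating the loop-closure r₂e^{iθ₂}+r₃e^{iθ₃}=r₁+r₄e^{iθ₄} gives r₂ω₂e^{iθ₂}+r₃ω₃e^{iθ₃}=r₄ω₄e^{iθ₄}.
Eliminating the other unknown: ω₄ = r₂ω₂ sin(θ₂−θ₃) / [r₄ sin(θ₄−θ₃)].
Numerator sine = -0.36325; denominator sine = -0.94147.
Result = 0.2295·2.639·(-0.36325) / (0.5988·(-0.94147)) = +0.39024 rad/s; magnitude 0.39024 rad/s.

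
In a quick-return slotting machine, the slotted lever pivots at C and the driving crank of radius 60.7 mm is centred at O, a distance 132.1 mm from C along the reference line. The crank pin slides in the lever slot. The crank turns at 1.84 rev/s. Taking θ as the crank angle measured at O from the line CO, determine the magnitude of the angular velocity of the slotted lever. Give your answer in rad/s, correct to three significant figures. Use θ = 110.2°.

0.679

ω = 11.56 rad/s (from 1.84 rev/s).
Crank pin A relative to C: A = (d + r cosθ, r sinθ); lever angle φ = atan2(r sinθ, d + r cosθ).
Differentiating tanφ: φ̇ = rω(d cosθ + r)/(d² + r² + 2dr cosθ).
d² + r² + 2dr cosθ = |CA|² = 0.0155974 m²;  d cosθ + r = +0.015086 m.
|ω_lever| = |0.0607·11.56·+0.015086| / 0.0155974 = 0.67875 rad/s.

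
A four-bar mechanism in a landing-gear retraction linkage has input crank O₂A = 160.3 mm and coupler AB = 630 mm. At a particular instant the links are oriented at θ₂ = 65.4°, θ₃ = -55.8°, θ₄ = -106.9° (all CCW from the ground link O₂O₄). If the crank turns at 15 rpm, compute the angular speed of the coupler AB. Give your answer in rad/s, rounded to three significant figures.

ω₂ = 1.571 rad/s (from 15 rpm).
Differentiating the loop-closure r₂e^{iθ₂}+r₃e^{iθ₃}=r₁+r₄e^{iθ₄} gives r₂ω₂e^{iθ₂}+r₃ω₃e^{iθ₃}=r₄ω₄e^{iθ₄}.
Eliminating the other unknown: ω₃ = r₂ω₂ sin(θ₄−θ₂) / [r₃ sin(θ₃−θ₄)].
Numerator sine = -0.13399; denominator sine = +0.77824.
Result = 0.1603·1.571·(-0.13399) / (0.63·(+0.77824)) = -0.068811 rad/s; magnitude 0.068811 rad/s.

0.0688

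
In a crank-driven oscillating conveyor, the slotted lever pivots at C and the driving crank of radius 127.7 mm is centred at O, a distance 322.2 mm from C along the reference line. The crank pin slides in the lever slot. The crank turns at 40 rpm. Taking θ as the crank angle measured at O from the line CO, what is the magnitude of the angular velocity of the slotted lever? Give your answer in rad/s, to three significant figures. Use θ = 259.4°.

0.349

ω = 4.189 rad/s (from 40 rpm).
Crank pin A relative to C: A = (d + r cosθ, r sinθ); lever angle φ = atan2(r sinθ, d + r cosθ).
Differentiating tanφ: φ̇ = rω(d cosθ + r)/(d² + r² + 2dr cosθ).
d² + r² + 2dr cosθ = |CA|² = 0.104983 m²;  d cosθ + r = +0.068431 m.
|ω_lever| = |0.1277·4.189·+0.068431| / 0.104983 = 0.34867 rad/s.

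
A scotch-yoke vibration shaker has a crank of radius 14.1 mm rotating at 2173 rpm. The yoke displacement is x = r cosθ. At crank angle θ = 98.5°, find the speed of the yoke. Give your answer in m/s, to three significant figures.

ω = 227.6 rad/s (from 2173 rpm).
x = r cosθ ⇒ ẋ = −rω sinθ.
|v| = rω|sinθ| = 0.0141·227.6·|sin 98.5°| = 3.1733 m/s.

3.17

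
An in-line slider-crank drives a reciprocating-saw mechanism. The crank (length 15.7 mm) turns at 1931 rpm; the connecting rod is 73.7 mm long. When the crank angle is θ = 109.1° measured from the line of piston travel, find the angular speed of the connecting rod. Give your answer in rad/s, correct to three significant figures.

14.4

ω = 202.2 rad/s (converted from 1931 rpm).
The rod makes angle φ with the slider axis where L sinφ = r sinθ; differentiating, L cosφ·φ̇ = r ω cosθ.
L cosφ = √(L² − r² sin²θ) = 0.072191 m.
|ω_rod| = r ω |cosθ| / √(L² − r² sin²θ) = 0.0157·202.2·0.32722/0.072191 = 14.39 rad/s.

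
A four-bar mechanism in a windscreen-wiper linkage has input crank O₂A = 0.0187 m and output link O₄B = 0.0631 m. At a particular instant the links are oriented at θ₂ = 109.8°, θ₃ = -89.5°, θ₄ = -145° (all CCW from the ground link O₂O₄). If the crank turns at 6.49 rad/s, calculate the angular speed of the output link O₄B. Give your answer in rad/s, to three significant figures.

ω₂ = 6.49 rad/s
Differentiating the loop-closure r₂e^{iθ₂}+r₃e^{iθ₃}=r₁+r₄e^{iθ₄} gives r₂ω₂e^{iθ₂}+r₃ω₃e^{iθ₃}=r₄ω₄e^{iθ₄}.
Eliminating the other unknown: ω₄ = r₂ω₂ sin(θ₂−θ₃) / [r₄ sin(θ₄−θ₃)].
Numerator sine = -0.33051; denominator sine = -0.82413.
Result = 0.0187·6.49·(-0.33051) / (0.0631·(-0.82413)) = +0.77135 rad/s; magnitude 0.77135 rad/s.

0.771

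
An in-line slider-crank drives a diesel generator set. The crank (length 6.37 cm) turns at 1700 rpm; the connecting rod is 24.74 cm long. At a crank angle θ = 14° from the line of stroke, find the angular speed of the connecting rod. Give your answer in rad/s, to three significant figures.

ω = 178 rad/s (converted from 1700 rpm).
The rod makes angle φ with the slider axis where L sinφ = r sinθ; differentiating, L cosφ·φ̇ = r ω cosθ.
L cosφ = √(L² − r² sin²θ) = 0.24692 m.
|ω_rod| = r ω |cosθ| / √(L² − r² sin²θ) = 0.0637·178·0.97030/0.24692 = 44.562 rad/s.

44.6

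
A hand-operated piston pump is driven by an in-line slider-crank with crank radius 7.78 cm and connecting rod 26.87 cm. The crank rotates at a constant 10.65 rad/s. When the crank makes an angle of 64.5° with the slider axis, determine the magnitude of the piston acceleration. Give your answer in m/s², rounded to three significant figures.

ω = 10.65 rad/s
x(θ) = r cosθ + √(L² − r² sin²θ); with ω constant, a = ω²·d²x/dθ².
d²x/dθ² = −r cosθ − r²(cos2θ)/√u − r⁴ sin²2θ/(4u^{3/2}),  u = L² − r² sin²θ = 0.0672687 m².
Substituting r = 0.0778 m, L = 0.2687 m, θ = 64.5°: d²x/dθ² = -0.019124 m.
a = ω²·d²x/dθ² = (10.65)²·(-0.019124) = -2.1691 m/s²;  |a| = 2.1691 m/s².

2.17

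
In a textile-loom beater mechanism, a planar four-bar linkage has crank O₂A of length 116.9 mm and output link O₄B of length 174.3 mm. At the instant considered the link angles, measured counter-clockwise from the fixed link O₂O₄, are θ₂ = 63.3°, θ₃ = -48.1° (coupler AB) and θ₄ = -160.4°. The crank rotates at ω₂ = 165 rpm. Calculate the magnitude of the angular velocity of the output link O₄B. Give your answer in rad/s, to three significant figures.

ω₂ = 17.28 rad/s (from 165 rpm).
Differentiating the loop-closure r₂e^{iθ₂}+r₃e^{iθ₃}=r₁+r₄e^{iθ₄} gives r₂ω₂e^{iθ₂}+r₃ω₃e^{iθ₃}=r₄ω₄e^{iθ₄}.
Eliminating the other unknown: ω₄ = r₂ω₂ sin(θ₂−θ₃) / [r₄ sin(θ₄−θ₃)].
Numerator sine = +0.93106; denominator sine = -0.92521.
Result = 0.1169·17.28·(+0.93106) / (0.1743·(-0.92521)) = -11.662 rad/s; magnitude 11.662 rad/s.

11.7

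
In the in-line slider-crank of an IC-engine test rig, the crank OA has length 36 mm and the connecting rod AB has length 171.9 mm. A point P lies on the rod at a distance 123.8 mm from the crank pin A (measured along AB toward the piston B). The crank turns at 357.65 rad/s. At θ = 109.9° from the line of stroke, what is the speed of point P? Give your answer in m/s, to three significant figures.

ω = 357.6 rad/s.  Crank-pin speed |V_A| = rω = 12.875 m/s, perpendicular to OA.
Rod angle: sinφ = −(r/L) sinθ ⇒ φ = -11.357°; ω_rod = −rω cosθ/√(L²−r²sin²θ) = +26.004 rad/s.
V_P = V_A + ω_rod × AP, with AP = 0.1238 m along the rod.
Components: V_Px = −rω sinθ − a·ω_rod·sinφ = -11.473 m/s;  V_Py = rω cosθ + a·ω_rod·cosφ = -1.2263 m/s.
|V_P| = √(V_Px² + V_Py²) = 11.538 m/s.

11.5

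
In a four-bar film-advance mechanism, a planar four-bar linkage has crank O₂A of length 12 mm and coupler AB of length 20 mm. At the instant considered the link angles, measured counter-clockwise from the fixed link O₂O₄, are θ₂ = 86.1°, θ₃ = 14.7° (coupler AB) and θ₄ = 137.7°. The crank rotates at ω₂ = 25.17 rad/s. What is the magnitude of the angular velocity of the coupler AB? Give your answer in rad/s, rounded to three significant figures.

ω₂ = 25.17 rad/s
Differentiating the loop-closure r₂e^{iθ₂}+r₃e^{iθ₃}=r₁+r₄e^{iθ₄} gives r₂ω₂e^{iθ₂}+r₃ω₃e^{iθ₃}=r₄ω₄e^{iθ₄}.
Eliminating the other unknown: ω₃ = r₂ω₂ sin(θ₄−θ₂) / [r₃ sin(θ₃−θ₄)].
Numerator sine = +0.78369; denominator sine = -0.83867.
Result = 0.012·25.17·(+0.78369) / (0.02·(-0.83867)) = -14.112 rad/s; magnitude 14.112 rad/s.

14.1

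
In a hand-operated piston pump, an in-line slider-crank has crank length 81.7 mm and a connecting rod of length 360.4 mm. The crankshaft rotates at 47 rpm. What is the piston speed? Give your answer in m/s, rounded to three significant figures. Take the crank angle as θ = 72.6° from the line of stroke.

ω = 2π·47/60 = 4.922 rad/s
For an in-line slider-crank, x = r cosθ + √(L² − r² sin²θ), so v = −rω sinθ·[1 + r cosθ/√(L² − r² sin²θ)].
With r = 0.0817 m, L = 0.3604 m, θ = 72.6°: √(L² − r² sin²θ) = 0.35187 m.
v = −0.0817·4.922·0.95424·[1 + 0.0817·0.29904/0.35187] = -0.41036 m/s.
|v| = 0.41036 m/s.

0.410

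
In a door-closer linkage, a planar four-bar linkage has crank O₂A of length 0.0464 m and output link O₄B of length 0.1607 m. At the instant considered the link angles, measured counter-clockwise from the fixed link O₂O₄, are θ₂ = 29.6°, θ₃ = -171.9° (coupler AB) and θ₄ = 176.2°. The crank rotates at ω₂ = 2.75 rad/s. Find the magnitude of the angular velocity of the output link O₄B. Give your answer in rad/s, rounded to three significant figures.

1.41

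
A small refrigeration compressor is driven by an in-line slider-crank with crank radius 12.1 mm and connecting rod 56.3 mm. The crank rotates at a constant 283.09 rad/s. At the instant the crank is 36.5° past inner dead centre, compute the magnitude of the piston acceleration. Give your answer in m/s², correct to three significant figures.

ω = 283.1 rad/s
x(θ) = r cosθ + √(L² − r² sin²θ); with ω constant, a = ω²·d²x/dθ².
d²x/dθ² = −r cosθ − r²(cos2θ)/√u − r⁴ sin²2θ/(4u^{3/2}),  u = L² − r² sin²θ = 0.00311789 m².
Substituting r = 0.0121 m, L = 0.0563 m, θ = 36.5°: d²x/dθ² = -0.010521 m.
a = ω²·d²x/dθ² = (283.1)²·(-0.010521) = -843.19 m/s²;  |a| = 843.19 m/s².

843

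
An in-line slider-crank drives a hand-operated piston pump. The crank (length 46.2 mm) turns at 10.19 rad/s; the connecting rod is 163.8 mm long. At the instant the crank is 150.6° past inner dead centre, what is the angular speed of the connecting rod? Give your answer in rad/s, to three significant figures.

2.53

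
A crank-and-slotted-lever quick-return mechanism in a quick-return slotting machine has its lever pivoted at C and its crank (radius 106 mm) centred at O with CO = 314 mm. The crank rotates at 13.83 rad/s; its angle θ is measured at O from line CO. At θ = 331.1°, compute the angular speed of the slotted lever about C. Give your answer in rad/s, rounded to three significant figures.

3.32

ω = 13.83 rad/s
Crank pin A relative to C: A = (d + r cosθ, r sinθ); lever angle φ = atan2(r sinθ, d + r cosθ).
Differentiating tanφ: φ̇ = rω(d cosθ + r)/(d² + r² + 2dr cosθ).
d² + r² + 2dr cosθ = |CA|² = 0.16811 m²;  d cosθ + r = +0.3809 m.
|ω_lever| = |0.106·13.83·+0.3809| / 0.16811 = 3.3216 rad/s.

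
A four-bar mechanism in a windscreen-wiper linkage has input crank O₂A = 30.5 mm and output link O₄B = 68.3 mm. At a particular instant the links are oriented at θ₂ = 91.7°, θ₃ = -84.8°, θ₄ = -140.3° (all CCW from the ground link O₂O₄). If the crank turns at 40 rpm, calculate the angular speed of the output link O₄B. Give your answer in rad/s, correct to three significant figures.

ω₂ = 4.189 rad/s (from 40 rpm).
Differentiating the loop-closure r₂e^{iθ₂}+r₃e^{iθ₃}=r₁+r₄e^{iθ₄} gives r₂ω₂e^{iθ₂}+r₃ω₃e^{iθ₃}=r₄ω₄e^{iθ₄}.
Eliminating the other unknown: ω₄ = r₂ω₂ sin(θ₂−θ₃) / [r₄ sin(θ₄−θ₃)].
Numerator sine = +0.06105; denominator sine = -0.82413.
Result = 0.0305·4.189·(+0.06105) / (0.0683·(-0.82413)) = -0.13856 rad/s; magnitude 0.13856 rad/s.

0.139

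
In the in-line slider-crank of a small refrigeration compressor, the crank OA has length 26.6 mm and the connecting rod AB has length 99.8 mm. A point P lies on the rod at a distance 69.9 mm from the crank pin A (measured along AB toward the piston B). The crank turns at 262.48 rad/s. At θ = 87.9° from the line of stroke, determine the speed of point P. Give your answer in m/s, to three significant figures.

7.03

ω = 262.5 rad/s.  Crank-pin speed |V_A| = rω = 6.982 m/s, perpendicular to OA.
Rod angle: sinφ = −(r/L) sinθ ⇒ φ = -15.447°; ω_rod = −rω cosθ/√(L²−r²sin²θ) = -2.6597 rad/s.
V_P = V_A + ω_rod × AP, with AP = 0.0699 m along the rod.
Components: V_Px = −rω sinθ − a·ω_rod·sinφ = -7.0268 m/s;  V_Py = rω cosθ + a·ω_rod·cosφ = +0.076651 m/s.
|V_P| = √(V_Px² + V_Py²) = 7.0272 m/s.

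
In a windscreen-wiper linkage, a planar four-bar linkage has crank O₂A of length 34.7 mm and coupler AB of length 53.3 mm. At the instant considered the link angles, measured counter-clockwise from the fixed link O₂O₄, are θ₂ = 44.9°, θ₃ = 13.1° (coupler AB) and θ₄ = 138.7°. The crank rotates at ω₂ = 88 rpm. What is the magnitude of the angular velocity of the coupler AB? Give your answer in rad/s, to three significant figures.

7.36

ω₂ = 9.215 rad/s (from 88 rpm).
Differentiating the loop-closure r₂e^{iθ₂}+r₃e^{iθ₃}=r₁+r₄e^{iθ₄} gives r₂ω₂e^{iθ₂}+r₃ω₃e^{iθ₃}=r₄ω₄e^{iθ₄}.
Eliminating the other unknown: ω₃ = r₂ω₂ sin(θ₄−θ₂) / [r₃ sin(θ₃−θ₄)].
Numerator sine = +0.99780; denominator sine = -0.81310.
Result = 0.0347·9.215·(+0.99780) / (0.0533·(-0.81310)) = -7.3623 rad/s; magnitude 7.3623 rad/s.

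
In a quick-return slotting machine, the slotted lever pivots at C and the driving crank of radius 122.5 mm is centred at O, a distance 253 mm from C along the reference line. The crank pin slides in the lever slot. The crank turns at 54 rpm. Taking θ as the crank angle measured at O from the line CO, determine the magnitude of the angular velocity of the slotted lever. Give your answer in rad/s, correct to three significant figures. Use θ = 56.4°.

1.60

ω = 5.655 rad/s (from 54 rpm).
Crank pin A relative to C: A = (d + r cosθ, r sinθ); lever angle φ = atan2(r sinθ, d + r cosθ).
Differentiating tanφ: φ̇ = rω(d cosθ + r)/(d² + r² + 2dr cosθ).
d² + r² + 2dr cosθ = |CA|² = 0.113317 m²;  d cosθ + r = +0.26251 m.
|ω_lever| = |0.1225·5.655·+0.26251| / 0.113317 = 1.6047 rad/s.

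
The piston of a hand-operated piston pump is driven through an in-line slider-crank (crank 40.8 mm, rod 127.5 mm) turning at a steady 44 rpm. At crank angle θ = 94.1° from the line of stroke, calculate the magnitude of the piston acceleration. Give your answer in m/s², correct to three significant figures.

ω = 2π·44/60 = 4.608 rad/s
x(θ) = r cosθ + √(L² − r² sin²θ); with ω constant, a = ω²·d²x/dθ².
d²x/dθ² = −r cosθ − r²(cos2θ)/√u − r⁴ sin²2θ/(4u^{3/2}),  u = L² − r² sin²θ = 0.0146001 m².
Substituting r = 0.0408 m, L = 0.1275 m, θ = 94.1°: d²x/dθ² = +0.016545 m.
a = ω²·d²x/dθ² = (4.608)²·(+0.016545) = +0.35126 m/s²;  |a| = 0.35126 m/s².

0.351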